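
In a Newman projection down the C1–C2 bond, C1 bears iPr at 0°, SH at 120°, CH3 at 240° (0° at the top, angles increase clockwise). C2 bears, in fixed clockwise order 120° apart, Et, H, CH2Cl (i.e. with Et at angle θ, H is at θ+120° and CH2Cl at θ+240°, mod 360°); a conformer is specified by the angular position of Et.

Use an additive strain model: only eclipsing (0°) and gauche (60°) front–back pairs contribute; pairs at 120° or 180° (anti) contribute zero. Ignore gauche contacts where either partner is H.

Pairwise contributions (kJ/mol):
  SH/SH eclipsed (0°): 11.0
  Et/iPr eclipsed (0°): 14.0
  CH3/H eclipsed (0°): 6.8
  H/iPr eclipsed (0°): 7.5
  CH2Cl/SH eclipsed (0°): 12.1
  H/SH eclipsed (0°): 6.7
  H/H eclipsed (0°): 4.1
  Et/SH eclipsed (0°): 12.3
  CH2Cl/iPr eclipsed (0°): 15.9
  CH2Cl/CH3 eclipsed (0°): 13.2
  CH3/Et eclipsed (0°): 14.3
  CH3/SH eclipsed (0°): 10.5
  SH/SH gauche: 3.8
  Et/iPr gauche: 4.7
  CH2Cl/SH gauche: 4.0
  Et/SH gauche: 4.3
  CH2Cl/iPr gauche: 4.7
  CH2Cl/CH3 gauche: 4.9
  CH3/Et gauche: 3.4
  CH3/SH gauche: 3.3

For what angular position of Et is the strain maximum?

120°

Et at 0° is eclipsed. iPr at 0° is eclipsed with Et at 0° (14.0); SH at 120° is eclipsed with H at 120° (6.7); CH3 at 240° is eclipsed with CH2Cl at 240° (13.2). Total 33.9 kJ/mol.
Et at 60° is staggered. iPr at 0° is gauche with Et at 60° (4.7); iPr at 0° is gauche with CH2Cl at 300° (4.7); SH at 120° is gauche with Et at 60° (4.3); CH3 at 240° is gauche with CH2Cl at 300° (4.9). Total 18.6 kJ/mol.
Et at 120° is eclipsed. iPr at 0° is eclipsed with CH2Cl at 0° (15.9); SH at 120° is eclipsed with Et at 120° (12.3); CH3 at 240° is eclipsed with H at 240° (6.8). Total 35.0 kJ/mol.
Et at 180° is staggered. iPr at 0° is gauche with CH2Cl at 60° (4.7); SH at 120° is gauche with Et at 180° (4.3); SH at 120° is gauche with CH2Cl at 60° (4.0); CH3 at 240° is gauche with Et at 180° (3.4). Total 16.4 kJ/mol.
Et at 240° is eclipsed. iPr at 0° is eclipsed with H at 0° (7.5); SH at 120° is eclipsed with CH2Cl at 120° (12.1); CH3 at 240° is eclipsed with Et at 240° (14.3). Total 33.9 kJ/mol.
Et at 300° is staggered. iPr at 0° is gauche with Et at 300° (4.7); SH at 120° is gauche with CH2Cl at 180° (4.0); CH3 at 240° is gauche with Et at 300° (3.4); CH3 at 240° is gauche with CH2Cl at 180° (4.9). Total 17.0 kJ/mol.
The maximum (35.0 kJ/mol) occurs with Et at 120°.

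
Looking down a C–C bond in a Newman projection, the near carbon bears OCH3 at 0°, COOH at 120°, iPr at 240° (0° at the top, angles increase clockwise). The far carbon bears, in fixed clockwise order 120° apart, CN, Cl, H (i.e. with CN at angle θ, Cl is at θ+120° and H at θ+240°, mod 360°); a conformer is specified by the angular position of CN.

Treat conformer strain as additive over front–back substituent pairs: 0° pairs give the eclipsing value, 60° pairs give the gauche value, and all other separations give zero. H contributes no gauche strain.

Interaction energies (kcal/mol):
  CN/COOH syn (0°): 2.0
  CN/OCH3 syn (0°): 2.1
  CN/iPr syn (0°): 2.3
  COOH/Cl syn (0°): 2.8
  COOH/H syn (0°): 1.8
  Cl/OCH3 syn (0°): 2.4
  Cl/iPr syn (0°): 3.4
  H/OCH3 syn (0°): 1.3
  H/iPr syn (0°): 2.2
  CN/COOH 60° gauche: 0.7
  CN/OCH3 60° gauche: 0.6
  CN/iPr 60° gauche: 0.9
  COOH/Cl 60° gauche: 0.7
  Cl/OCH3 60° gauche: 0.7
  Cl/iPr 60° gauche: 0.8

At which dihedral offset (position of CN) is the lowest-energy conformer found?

CN at 0° (eclipsed): OCH3(0°)/CN(0°) eclipsed 2.1; COOH(120°)/Cl(120°) eclipsed 2.8; iPr(240°)/H(240°) eclipsed 2.2 → 7.1 kcal/mol.
CN at 60° (staggered): OCH3(0°)/CN(60°) gauche 0.6; COOH(120°)/CN(60°) gauche 0.7; COOH(120°)/Cl(180°) gauche 0.7; iPr(240°)/Cl(180°) gauche 0.8 → 2.8 kcal/mol.
CN at 120° (eclipsed): OCH3(0°)/H(0°) eclipsed 1.3; COOH(120°)/CN(120°) eclipsed 2.0; iPr(240°)/Cl(240°) eclipsed 3.4 → 6.7 kcal/mol.
CN at 180° (staggered): OCH3(0°)/Cl(300°) gauche 0.7; COOH(120°)/CN(180°) gauche 0.7; iPr(240°)/CN(180°) gauche 0.9; iPr(240°)/Cl(300°) gauche 0.8 → 3.1 kcal/mol.
CN at 240° (eclipsed): OCH3(0°)/Cl(0°) eclipsed 2.4; COOH(120°)/H(120°) eclipsed 1.8; iPr(240°)/CN(240°) eclipsed 2.3 → 6.5 kcal/mol.
CN at 300° (staggered): OCH3(0°)/CN(300°) gauche 0.6; OCH3(0°)/Cl(60°) gauche 0.7; COOH(120°)/Cl(60°) gauche 0.7; iPr(240°)/CN(300°) gauche 0.9 → 2.9 kcal/mol.
The minimum (2.8 kcal/mol) occurs with CN at 60°.

60°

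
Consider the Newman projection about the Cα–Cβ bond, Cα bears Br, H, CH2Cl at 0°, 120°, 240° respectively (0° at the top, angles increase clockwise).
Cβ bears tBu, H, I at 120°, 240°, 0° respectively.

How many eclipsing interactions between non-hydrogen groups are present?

1

Non-H eclipsing pairs: Br(0°)/I(0°) — 1 interaction.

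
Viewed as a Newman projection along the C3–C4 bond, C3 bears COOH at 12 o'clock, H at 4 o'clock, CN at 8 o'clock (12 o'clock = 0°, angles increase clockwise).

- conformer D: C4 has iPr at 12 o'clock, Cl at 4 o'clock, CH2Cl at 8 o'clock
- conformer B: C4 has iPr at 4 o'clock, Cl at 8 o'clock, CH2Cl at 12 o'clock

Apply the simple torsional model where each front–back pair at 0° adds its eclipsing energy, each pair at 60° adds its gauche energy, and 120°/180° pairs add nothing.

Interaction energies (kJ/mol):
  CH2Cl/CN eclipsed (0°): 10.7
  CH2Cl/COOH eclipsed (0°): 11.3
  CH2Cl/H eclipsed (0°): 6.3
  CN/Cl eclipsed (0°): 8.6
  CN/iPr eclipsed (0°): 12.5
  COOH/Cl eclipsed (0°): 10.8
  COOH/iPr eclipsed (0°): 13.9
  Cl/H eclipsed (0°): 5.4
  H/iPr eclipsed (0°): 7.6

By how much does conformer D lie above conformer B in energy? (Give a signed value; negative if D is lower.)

D (eclipsed): COOH(0°)/iPr(0°) eclipsed 13.9; H(120°)/Cl(120°) eclipsed 5.4; CN(240°)/CH2Cl(240°) eclipsed 10.7 → 30.0 kJ/mol.
B (eclipsed): COOH(0°)/CH2Cl(0°) eclipsed 11.3; H(120°)/iPr(120°) eclipsed 7.6; CN(240°)/Cl(240°) eclipsed 8.6 → 27.5 kJ/mol.
E(D) − E(B) = 30.0 − 27.5 = +2.5 kJ/mol.

+2.5 kJ/mol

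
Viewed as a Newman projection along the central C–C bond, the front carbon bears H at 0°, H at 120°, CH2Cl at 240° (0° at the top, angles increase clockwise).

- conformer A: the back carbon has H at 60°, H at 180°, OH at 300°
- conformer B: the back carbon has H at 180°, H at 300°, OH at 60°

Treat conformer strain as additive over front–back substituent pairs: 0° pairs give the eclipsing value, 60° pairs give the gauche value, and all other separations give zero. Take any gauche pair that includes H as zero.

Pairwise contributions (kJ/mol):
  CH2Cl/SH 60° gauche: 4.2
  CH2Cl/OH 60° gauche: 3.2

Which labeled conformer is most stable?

B

A is staggered. CH2Cl at 240° is gauche with OH at 300° (3.2). Total 3.2 kJ/mol.
B (staggered): no non-H gauche contacts → 0.0 kJ/mol.
B has the lowest total (0.0 kJ/mol).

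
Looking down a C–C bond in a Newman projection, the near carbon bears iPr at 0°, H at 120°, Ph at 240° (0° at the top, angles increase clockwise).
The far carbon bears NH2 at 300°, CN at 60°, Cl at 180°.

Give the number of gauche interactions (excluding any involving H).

4

Non-H gauche pairs: iPr(0°)/NH2(300°); iPr(0°)/CN(60°); Ph(240°)/NH2(300°); Ph(240°)/Cl(180°) — 4 interactions.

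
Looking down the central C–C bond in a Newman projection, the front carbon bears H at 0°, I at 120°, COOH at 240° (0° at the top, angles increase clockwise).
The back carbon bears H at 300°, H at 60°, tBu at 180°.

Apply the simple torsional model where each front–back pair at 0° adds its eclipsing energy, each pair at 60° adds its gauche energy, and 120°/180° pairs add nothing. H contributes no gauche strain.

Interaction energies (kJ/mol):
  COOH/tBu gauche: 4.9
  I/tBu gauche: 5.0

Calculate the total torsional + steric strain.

This conformer (staggered): I(120°)/tBu(180°) gauche 5.0; COOH(240°)/tBu(180°) gauche 4.9 → 9.9 kJ/mol.

9.9 kJ/mol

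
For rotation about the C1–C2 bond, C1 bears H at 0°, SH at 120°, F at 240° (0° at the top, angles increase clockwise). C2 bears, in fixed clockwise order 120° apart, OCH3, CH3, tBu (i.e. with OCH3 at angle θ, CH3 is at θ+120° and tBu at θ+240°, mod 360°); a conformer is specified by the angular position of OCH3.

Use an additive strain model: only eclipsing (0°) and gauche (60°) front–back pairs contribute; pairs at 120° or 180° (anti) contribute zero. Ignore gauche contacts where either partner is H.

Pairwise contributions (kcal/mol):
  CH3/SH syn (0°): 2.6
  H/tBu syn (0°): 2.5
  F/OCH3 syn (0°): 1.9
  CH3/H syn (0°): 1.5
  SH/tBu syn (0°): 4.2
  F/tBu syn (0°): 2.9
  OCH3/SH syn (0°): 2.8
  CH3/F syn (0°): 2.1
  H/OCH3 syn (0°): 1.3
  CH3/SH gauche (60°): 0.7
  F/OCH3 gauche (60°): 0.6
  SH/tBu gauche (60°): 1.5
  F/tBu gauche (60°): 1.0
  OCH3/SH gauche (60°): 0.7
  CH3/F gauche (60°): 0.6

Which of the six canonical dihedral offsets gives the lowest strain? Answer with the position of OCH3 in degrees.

OCH3 at 0° (eclipsed): H(0°)/OCH3(0°) eclipsed 1.3; SH(120°)/CH3(120°) eclipsed 2.6; F(240°)/tBu(240°) eclipsed 2.9 → 6.8 kcal/mol.
OCH3 at 60° (staggered): SH(120°)/OCH3(60°) gauche 0.7; SH(120°)/CH3(180°) gauche 0.7; F(240°)/CH3(180°) gauche 0.6; F(240°)/tBu(300°) gauche 1.0 → 3.0 kcal/mol.
OCH3 at 120° (eclipsed): H(0°)/tBu(0°) eclipsed 2.5; SH(120°)/OCH3(120°) eclipsed 2.8; F(240°)/CH3(240°) eclipsed 2.1 → 7.4 kcal/mol.
OCH3 at 180° (staggered): SH(120°)/OCH3(180°) gauche 0.7; SH(120°)/tBu(60°) gauche 1.5; F(240°)/OCH3(180°) gauche 0.6; F(240°)/CH3(300°) gauche 0.6 → 3.4 kcal/mol.
OCH3 at 240° (eclipsed): H(0°)/CH3(0°) eclipsed 1.5; SH(120°)/tBu(120°) eclipsed 4.2; F(240°)/OCH3(240°) eclipsed 1.9 → 7.6 kcal/mol.
OCH3 at 300° (staggered): SH(120°)/CH3(60°) gauche 0.7; SH(120°)/tBu(180°) gauche 1.5; F(240°)/OCH3(300°) gauche 0.6; F(240°)/tBu(180°) gauche 1.0 → 3.8 kcal/mol.
The minimum (3.0 kcal/mol) occurs with OCH3 at 60°.

60°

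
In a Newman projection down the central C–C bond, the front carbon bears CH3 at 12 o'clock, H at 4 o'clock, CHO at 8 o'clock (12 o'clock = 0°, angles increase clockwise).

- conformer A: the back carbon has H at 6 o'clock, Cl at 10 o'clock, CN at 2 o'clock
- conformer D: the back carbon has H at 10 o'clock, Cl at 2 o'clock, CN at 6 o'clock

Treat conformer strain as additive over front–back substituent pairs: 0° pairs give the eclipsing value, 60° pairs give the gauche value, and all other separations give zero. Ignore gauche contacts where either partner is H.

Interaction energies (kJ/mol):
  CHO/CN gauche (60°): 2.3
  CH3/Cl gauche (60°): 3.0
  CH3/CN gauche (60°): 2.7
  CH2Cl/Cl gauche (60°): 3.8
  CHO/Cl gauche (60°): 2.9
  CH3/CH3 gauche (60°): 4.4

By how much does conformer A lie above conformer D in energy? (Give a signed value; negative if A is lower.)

+3.3 kJ/mol

A is staggered. CH3 at 0° is gauche with Cl at 300° (3.0); CH3 at 0° is gauche with CN at 60° (2.7); CHO at 240° is gauche with Cl at 300° (2.9). Total 8.6 kJ/mol.
D is staggered. CH3 at 0° is gauche with Cl at 60° (3.0); CHO at 240° is gauche with CN at 180° (2.3). Total 5.3 kJ/mol.
E(A) − E(D) = 8.6 − 5.3 = +3.3 kJ/mol.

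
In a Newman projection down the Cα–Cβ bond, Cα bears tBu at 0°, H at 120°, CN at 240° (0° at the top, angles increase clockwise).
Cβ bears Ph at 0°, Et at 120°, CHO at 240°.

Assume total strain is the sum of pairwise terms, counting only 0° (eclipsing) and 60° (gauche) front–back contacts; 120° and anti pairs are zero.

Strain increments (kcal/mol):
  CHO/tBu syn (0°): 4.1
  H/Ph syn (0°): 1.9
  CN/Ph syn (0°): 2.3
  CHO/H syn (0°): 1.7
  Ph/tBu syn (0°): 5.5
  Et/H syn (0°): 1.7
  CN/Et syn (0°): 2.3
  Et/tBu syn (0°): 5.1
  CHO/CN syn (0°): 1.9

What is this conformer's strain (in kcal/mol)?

This conformer (eclipsed): tBu(0°)/Ph(0°) eclipsed 5.5; H(120°)/Et(120°) eclipsed 1.7; CN(240°)/CHO(240°) eclipsed 1.9 → 9.1 kcal/mol.

9.1 kcal/mol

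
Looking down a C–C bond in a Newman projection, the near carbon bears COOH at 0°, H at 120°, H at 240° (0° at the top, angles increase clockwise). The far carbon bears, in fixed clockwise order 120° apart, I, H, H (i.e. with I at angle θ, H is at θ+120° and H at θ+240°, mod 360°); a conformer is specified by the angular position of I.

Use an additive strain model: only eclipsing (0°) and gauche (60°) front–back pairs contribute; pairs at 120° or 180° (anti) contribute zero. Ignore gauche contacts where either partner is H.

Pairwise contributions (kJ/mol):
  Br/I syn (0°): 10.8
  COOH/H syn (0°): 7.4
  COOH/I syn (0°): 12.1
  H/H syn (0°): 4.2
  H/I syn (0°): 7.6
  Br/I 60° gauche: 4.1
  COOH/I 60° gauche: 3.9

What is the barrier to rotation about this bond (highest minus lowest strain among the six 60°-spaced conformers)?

I at 0° (eclipsed): COOH(0°)/I(0°) eclipsed 12.1; H(120°)/H(120°) eclipsed 4.2; H(240°)/H(240°) eclipsed 4.2 → 20.5 kJ/mol.
I at 60° (staggered): COOH(0°)/I(60°) gauche 3.9 → 3.9 kJ/mol.
I at 120° (eclipsed): COOH(0°)/H(0°) eclipsed 7.4; H(120°)/I(120°) eclipsed 7.6; H(240°)/H(240°) eclipsed 4.2 → 19.2 kJ/mol.
I at 180° (staggered): no non-H gauche contacts → 0.0 kJ/mol.
I at 240° (eclipsed): COOH(0°)/H(0°) eclipsed 7.4; H(120°)/H(120°) eclipsed 4.2; H(240°)/I(240°) eclipsed 7.6 → 19.2 kJ/mol.
I at 300° (staggered): COOH(0°)/I(300°) gauche 3.9 → 3.9 kJ/mol.
Max at 0° (20.5 kJ/mol), min at 180° (0.0 kJ/mol); barrier = 20.5 kJ/mol.

20.5 kJ/mol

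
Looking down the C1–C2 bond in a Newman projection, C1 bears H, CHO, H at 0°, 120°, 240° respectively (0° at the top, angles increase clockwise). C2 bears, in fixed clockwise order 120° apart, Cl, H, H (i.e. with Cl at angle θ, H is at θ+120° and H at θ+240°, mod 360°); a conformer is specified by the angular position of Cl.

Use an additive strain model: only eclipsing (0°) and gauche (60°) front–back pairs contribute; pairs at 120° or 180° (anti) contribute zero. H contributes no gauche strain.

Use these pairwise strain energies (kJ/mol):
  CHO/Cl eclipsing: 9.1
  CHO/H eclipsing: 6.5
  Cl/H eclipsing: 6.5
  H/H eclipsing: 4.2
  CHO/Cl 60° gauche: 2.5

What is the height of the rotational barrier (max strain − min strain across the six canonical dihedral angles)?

Cl at 0° (eclipsed): H–Cl eclipsed, CHO–H eclipsed, H–H eclipsed; 6.5 + 6.5 + 4.2 = 17.2 kJ/mol.
Cl at 60° (staggered): CHO–Cl gauche; 2.5 = 2.5 kJ/mol.
Cl at 120° (eclipsed): H–H eclipsed, CHO–Cl eclipsed, H–H eclipsed; 4.2 + 9.1 + 4.2 = 17.5 kJ/mol.
Cl at 180° (staggered): CHO–Cl gauche; 2.5 = 2.5 kJ/mol.
Cl at 240° (eclipsed): H–H eclipsed, CHO–H eclipsed, H–Cl eclipsed; 4.2 + 6.5 + 6.5 = 17.2 kJ/mol.
Cl at 300° (staggered): no non-H gauche contacts → 0.0 kJ/mol.
Max at 120° (17.5 kJ/mol), min at 300° (0.0 kJ/mol); barrier = 17.5 kJ/mol.

17.5 kJ/mol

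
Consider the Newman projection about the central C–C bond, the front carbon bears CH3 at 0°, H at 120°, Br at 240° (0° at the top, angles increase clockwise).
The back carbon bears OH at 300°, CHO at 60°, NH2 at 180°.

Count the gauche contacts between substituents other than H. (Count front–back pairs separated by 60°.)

Non-H gauche pairs: CH3(0°)/OH(300°); CH3(0°)/CHO(60°); Br(240°)/OH(300°); Br(240°)/NH2(180°) — 4 interactions.

4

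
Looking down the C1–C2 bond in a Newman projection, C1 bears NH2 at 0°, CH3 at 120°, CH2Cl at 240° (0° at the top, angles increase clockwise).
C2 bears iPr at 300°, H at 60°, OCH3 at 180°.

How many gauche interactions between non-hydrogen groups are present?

Non-H gauche pairs: NH2(0°)/iPr(300°); CH3(120°)/OCH3(180°); CH2Cl(240°)/iPr(300°); CH2Cl(240°)/OCH3(180°) — 4 interactions.

4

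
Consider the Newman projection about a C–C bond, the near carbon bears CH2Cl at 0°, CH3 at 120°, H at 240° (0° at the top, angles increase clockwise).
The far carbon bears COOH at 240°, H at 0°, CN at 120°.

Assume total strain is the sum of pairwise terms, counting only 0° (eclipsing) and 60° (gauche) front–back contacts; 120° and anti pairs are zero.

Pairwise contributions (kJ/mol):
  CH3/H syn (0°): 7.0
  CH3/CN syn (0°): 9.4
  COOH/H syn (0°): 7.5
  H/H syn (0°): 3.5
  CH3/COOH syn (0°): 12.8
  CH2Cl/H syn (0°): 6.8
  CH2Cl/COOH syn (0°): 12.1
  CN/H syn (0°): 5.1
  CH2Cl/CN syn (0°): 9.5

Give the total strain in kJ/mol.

This conformer (eclipsed): CH2Cl–H eclipsed, CH3–CN eclipsed, H–COOH eclipsed; 6.8 + 9.4 + 7.5 = 23.7 kJ/mol.

23.7 kJ/mol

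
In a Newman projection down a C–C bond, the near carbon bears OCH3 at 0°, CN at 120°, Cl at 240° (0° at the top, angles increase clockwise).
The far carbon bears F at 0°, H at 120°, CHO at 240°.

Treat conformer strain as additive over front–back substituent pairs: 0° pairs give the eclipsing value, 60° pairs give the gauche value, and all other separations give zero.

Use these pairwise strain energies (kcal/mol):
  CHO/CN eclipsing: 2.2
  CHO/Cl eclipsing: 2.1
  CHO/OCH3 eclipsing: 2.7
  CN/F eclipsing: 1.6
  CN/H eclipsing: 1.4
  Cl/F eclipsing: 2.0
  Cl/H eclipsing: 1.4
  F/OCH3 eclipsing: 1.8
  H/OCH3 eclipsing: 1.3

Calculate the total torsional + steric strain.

This conformer (eclipsed): OCH3(0°)/F(0°) eclipsed 1.8; CN(120°)/H(120°) eclipsed 1.4; Cl(240°)/CHO(240°) eclipsed 2.1 → 5.3 kcal/mol.

5.3 kcal/mol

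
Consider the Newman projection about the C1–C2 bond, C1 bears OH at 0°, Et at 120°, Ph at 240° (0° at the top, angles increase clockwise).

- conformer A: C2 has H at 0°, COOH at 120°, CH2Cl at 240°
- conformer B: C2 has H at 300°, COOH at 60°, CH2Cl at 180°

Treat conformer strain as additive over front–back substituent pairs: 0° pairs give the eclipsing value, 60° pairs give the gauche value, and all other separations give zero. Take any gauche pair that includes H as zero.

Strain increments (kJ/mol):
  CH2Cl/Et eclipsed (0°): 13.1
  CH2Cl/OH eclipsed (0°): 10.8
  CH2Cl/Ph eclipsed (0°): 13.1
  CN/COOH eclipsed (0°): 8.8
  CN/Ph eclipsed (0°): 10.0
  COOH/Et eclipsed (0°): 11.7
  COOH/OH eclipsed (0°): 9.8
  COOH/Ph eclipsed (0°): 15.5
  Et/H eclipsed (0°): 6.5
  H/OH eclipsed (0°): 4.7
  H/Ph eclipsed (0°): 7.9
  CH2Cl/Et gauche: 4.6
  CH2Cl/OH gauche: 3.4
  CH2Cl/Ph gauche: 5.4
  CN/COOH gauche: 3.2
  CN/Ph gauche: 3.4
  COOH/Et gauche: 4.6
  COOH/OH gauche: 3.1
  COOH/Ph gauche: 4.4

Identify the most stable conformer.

A (eclipsed): OH(0°)/H(0°) eclipsed 4.7; Et(120°)/COOH(120°) eclipsed 11.7; Ph(240°)/CH2Cl(240°) eclipsed 13.1 → 29.5 kJ/mol.
B (staggered): OH(0°)/COOH(60°) gauche 3.1; Et(120°)/COOH(60°) gauche 4.6; Et(120°)/CH2Cl(180°) gauche 4.6; Ph(240°)/CH2Cl(180°) gauche 5.4 → 17.7 kJ/mol.
B has the lowest total (17.7 kJ/mol).

B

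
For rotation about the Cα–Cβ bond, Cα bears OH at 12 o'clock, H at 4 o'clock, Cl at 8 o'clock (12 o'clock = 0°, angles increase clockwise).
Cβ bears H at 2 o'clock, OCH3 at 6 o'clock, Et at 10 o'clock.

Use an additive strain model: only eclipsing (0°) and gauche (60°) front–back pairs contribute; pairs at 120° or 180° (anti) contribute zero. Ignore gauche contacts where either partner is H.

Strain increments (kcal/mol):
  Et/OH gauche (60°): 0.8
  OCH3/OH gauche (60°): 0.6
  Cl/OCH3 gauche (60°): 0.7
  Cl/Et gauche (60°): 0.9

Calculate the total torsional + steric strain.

This conformer (staggered): OH–Et gauche, Cl–OCH3 gauche, Cl–Et gauche; 0.8 + 0.7 + 0.9 = 2.4 kcal/mol.

2.4 kcal/mol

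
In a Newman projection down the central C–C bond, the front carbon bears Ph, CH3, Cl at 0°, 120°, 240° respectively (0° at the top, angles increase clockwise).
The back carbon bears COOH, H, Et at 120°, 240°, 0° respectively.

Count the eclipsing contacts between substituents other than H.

2

Non-H eclipsing pairs: Ph(0°)/Et(0°); CH3(120°)/COOH(120°) — 2 interactions.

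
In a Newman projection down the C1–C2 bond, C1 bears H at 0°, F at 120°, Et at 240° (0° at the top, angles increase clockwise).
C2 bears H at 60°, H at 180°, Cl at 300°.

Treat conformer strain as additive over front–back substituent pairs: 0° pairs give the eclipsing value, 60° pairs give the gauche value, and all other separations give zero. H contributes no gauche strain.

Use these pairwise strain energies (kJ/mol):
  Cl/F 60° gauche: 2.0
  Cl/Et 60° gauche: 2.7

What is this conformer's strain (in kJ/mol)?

This conformer (staggered): Et(240°)/Cl(300°) gauche 2.7 → 2.7 kJ/mol.

2.7 kJ/mol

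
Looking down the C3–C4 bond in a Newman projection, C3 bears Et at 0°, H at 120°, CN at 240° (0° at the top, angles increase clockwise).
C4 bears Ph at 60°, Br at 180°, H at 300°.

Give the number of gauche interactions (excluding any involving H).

Non-H gauche pairs: Et(0°)/Ph(60°); CN(240°)/Br(180°) — 2 interactions.

2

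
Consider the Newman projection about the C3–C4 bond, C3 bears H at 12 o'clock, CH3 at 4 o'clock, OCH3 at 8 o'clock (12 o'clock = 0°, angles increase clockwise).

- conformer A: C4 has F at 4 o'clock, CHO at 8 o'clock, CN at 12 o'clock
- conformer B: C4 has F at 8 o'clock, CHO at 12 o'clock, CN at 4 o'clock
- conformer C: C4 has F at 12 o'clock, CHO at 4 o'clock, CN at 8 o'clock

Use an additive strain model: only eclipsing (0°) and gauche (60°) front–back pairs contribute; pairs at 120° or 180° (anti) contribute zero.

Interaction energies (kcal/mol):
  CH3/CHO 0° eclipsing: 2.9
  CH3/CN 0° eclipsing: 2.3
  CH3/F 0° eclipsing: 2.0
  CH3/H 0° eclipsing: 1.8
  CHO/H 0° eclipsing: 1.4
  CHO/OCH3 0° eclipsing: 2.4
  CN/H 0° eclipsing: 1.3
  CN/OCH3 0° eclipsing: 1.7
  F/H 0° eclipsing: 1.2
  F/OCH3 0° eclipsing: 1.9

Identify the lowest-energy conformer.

B

A (eclipsed): H–CN eclipsed, CH3–F eclipsed, OCH3–CHO eclipsed; 1.3 + 2.0 + 2.4 = 5.7 kcal/mol.
B (eclipsed): H–CHO eclipsed, CH3–CN eclipsed, OCH3–F eclipsed; 1.4 + 2.3 + 1.9 = 5.6 kcal/mol.
C (eclipsed): H–F eclipsed, CH3–CHO eclipsed, OCH3–CN eclipsed; 1.2 + 2.9 + 1.7 = 5.8 kcal/mol.
B has the lowest total (5.6 kcal/mol).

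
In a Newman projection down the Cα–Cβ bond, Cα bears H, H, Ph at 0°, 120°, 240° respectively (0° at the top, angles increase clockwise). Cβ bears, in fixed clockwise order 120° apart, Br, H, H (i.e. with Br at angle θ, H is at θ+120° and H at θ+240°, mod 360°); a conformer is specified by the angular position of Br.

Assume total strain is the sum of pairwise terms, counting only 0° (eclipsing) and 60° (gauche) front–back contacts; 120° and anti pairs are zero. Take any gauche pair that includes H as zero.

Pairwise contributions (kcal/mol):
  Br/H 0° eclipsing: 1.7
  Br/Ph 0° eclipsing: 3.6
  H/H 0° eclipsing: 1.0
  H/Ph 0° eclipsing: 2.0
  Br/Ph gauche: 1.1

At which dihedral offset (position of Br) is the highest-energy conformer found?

Br at 0° (eclipsed): H(0°)/Br(0°) eclipsed 1.7; H(120°)/H(120°) eclipsed 1.0; Ph(240°)/H(240°) eclipsed 2.0 → 4.7 kcal/mol.
Br at 60° (staggered): no non-H gauche contacts → 0.0 kcal/mol.
Br at 120° (eclipsed): H(0°)/H(0°) eclipsed 1.0; H(120°)/Br(120°) eclipsed 1.7; Ph(240°)/H(240°) eclipsed 2.0 → 4.7 kcal/mol.
Br at 180° (staggered): Ph(240°)/Br(180°) gauche 1.1 → 1.1 kcal/mol.
Br at 240° (eclipsed): H(0°)/H(0°) eclipsed 1.0; H(120°)/H(120°) eclipsed 1.0; Ph(240°)/Br(240°) eclipsed 3.6 → 5.6 kcal/mol.
Br at 300° (staggered): Ph(240°)/Br(300°) gauche 1.1 → 1.1 kcal/mol.
The maximum (5.6 kcal/mol) occurs with Br at 240°.

240°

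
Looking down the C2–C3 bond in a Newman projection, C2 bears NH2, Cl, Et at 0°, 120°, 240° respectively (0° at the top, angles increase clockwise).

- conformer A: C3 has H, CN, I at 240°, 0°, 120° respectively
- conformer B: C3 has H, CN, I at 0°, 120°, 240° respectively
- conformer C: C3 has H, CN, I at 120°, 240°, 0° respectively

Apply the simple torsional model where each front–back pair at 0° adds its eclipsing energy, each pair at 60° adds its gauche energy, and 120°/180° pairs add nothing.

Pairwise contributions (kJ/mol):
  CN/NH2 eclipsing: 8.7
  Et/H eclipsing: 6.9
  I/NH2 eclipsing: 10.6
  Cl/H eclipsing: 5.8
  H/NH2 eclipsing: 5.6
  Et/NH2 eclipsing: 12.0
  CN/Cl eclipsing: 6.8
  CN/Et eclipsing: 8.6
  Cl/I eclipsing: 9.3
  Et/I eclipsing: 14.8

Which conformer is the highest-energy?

A is eclipsed. NH2 at 0° is eclipsed with CN at 0° (8.7); Cl at 120° is eclipsed with I at 120° (9.3); Et at 240° is eclipsed with H at 240° (6.9). Total 24.9 kJ/mol.
B is eclipsed. NH2 at 0° is eclipsed with H at 0° (5.6); Cl at 120° is eclipsed with CN at 120° (6.8); Et at 240° is eclipsed with I at 240° (14.8). Total 27.2 kJ/mol.
C is eclipsed. NH2 at 0° is eclipsed with I at 0° (10.6); Cl at 120° is eclipsed with H at 120° (5.8); Et at 240° is eclipsed with CN at 240° (8.6). Total 25.0 kJ/mol.
B has the highest total (27.2 kJ/mol).

B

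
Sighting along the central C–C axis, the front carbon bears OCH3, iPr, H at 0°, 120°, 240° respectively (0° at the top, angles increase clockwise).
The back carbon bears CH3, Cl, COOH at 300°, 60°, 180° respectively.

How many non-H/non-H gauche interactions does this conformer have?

4

Non-H gauche pairs: OCH3(0°)/CH3(300°); OCH3(0°)/Cl(60°); iPr(120°)/Cl(60°); iPr(120°)/COOH(180°) — 4 interactions.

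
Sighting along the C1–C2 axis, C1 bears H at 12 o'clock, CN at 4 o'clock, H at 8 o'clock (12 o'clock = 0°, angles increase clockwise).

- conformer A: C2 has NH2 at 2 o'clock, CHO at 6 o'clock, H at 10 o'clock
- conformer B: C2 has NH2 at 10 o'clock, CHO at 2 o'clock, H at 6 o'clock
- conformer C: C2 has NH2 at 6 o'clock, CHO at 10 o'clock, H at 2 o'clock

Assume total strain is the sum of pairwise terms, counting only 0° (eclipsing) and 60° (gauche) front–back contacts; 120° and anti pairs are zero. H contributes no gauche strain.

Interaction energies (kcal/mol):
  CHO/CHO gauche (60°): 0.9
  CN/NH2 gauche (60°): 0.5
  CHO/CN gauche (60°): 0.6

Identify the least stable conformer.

A

A (staggered): CN(120°)/NH2(60°) gauche 0.5; CN(120°)/CHO(180°) gauche 0.6 → 1.1 kcal/mol.
B (staggered): CN(120°)/CHO(60°) gauche 0.6 → 0.6 kcal/mol.
C (staggered): CN(120°)/NH2(180°) gauche 0.5 → 0.5 kcal/mol.
A has the highest total (1.1 kcal/mol).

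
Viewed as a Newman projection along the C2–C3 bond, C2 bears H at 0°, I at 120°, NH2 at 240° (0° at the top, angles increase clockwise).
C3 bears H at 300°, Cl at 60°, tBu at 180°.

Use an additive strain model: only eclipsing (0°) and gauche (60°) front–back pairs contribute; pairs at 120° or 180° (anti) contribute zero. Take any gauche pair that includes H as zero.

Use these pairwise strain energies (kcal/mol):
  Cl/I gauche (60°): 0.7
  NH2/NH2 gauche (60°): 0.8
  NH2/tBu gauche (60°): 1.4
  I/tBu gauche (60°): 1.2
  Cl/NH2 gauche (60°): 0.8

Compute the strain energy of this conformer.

This conformer (staggered): I(120°)/Cl(60°) gauche 0.7; I(120°)/tBu(180°) gauche 1.2; NH2(240°)/tBu(180°) gauche 1.4 → 3.3 kcal/mol.

3.3 kcal/mol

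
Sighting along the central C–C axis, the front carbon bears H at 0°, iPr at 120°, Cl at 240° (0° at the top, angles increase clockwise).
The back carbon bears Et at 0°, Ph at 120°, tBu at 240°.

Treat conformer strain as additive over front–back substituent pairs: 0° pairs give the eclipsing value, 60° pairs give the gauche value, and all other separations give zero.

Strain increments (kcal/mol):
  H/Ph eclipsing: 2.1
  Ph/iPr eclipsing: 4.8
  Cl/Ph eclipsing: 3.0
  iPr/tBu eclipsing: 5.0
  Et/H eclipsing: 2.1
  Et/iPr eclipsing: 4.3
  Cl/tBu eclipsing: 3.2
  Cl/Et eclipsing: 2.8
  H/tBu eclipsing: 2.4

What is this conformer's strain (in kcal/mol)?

This conformer (eclipsed): H–Et eclipsed, iPr–Ph eclipsed, Cl–tBu eclipsed; 2.1 + 4.8 + 3.2 = 10.1 kcal/mol.

10.1 kcal/mol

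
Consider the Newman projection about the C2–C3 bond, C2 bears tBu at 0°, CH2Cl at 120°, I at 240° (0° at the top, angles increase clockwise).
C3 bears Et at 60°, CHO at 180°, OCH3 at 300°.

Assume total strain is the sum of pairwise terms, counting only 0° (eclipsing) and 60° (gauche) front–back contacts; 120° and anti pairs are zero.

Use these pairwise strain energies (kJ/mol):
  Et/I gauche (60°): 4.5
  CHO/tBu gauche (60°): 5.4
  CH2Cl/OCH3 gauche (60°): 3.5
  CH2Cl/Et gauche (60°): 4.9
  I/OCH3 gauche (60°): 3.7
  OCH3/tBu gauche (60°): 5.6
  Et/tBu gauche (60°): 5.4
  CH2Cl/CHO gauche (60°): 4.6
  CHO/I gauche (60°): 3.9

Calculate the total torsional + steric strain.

This conformer (staggered): tBu(0°)/Et(60°) gauche 5.4; tBu(0°)/OCH3(300°) gauche 5.6; CH2Cl(120°)/Et(60°) gauche 4.9; CH2Cl(120°)/CHO(180°) gauche 4.6; I(240°)/CHO(180°) gauche 3.9; I(240°)/OCH3(300°) gauche 3.7 → 28.1 kJ/mol.

28.1 kJ/mol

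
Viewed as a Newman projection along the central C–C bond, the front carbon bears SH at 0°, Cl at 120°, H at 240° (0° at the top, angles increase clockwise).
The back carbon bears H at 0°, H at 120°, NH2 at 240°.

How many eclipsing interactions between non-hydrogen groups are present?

Every eclipsing pair involves H, so the count is 0.

0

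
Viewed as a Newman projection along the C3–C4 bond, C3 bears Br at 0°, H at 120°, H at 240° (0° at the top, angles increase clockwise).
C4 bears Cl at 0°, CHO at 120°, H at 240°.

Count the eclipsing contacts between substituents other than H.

Non-H eclipsing pairs: Br(0°)/Cl(0°) — 1 interaction.

1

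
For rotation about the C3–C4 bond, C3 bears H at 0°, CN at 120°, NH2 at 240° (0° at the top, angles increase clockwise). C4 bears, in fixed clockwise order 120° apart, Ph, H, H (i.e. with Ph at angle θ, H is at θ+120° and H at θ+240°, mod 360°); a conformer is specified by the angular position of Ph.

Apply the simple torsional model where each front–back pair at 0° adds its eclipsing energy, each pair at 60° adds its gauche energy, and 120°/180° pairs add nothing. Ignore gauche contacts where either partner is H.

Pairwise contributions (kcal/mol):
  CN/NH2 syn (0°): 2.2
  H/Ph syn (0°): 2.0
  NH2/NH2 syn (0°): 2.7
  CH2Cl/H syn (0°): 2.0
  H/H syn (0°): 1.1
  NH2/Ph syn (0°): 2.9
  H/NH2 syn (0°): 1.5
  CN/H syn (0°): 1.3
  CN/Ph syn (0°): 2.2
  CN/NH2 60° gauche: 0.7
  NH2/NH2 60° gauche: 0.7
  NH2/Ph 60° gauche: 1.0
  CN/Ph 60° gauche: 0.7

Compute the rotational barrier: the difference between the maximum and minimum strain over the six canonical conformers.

4.6 kcal/mol

Ph at 0° is eclipsed. H at 0° is eclipsed with Ph at 0° (2.0); CN at 120° is eclipsed with H at 120° (1.3); NH2 at 240° is eclipsed with H at 240° (1.5). Total 4.8 kcal/mol.
Ph at 60° is staggered. CN at 120° is gauche with Ph at 60° (0.7). Total 0.7 kcal/mol.
Ph at 120° is eclipsed. H at 0° is eclipsed with H at 0° (1.1); CN at 120° is eclipsed with Ph at 120° (2.2); NH2 at 240° is eclipsed with H at 240° (1.5). Total 4.8 kcal/mol.
Ph at 180° is staggered. CN at 120° is gauche with Ph at 180° (0.7); NH2 at 240° is gauche with Ph at 180° (1.0). Total 1.7 kcal/mol.
Ph at 240° is eclipsed. H at 0° is eclipsed with H at 0° (1.1); CN at 120° is eclipsed with H at 120° (1.3); NH2 at 240° is eclipsed with Ph at 240° (2.9). Total 5.3 kcal/mol.
Ph at 300° is staggered. NH2 at 240° is gauche with Ph at 300° (1.0). Total 1.0 kcal/mol.
Max at 240° (5.3 kcal/mol), min at 60° (0.7 kcal/mol); barrier = 4.6 kcal/mol.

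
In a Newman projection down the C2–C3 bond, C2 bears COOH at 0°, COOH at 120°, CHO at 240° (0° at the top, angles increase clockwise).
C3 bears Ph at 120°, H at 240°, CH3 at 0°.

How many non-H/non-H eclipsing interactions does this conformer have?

2

Non-H eclipsing pairs: COOH(0°)/CH3(0°); COOH(120°)/Ph(120°) — 2 interactions.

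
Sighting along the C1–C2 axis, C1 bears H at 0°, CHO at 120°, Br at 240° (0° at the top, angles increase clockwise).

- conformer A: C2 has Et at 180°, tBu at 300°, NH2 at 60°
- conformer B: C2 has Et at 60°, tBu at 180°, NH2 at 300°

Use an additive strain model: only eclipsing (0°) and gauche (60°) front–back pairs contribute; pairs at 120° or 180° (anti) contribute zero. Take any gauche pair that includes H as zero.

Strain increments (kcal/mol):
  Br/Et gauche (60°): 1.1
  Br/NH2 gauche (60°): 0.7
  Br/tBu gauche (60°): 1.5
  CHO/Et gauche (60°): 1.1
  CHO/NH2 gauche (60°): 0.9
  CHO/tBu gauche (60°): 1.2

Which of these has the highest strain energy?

A (staggered): CHO(120°)/Et(180°) gauche 1.1; CHO(120°)/NH2(60°) gauche 0.9; Br(240°)/Et(180°) gauche 1.1; Br(240°)/tBu(300°) gauche 1.5 → 4.6 kcal/mol.
B (staggered): CHO(120°)/Et(60°) gauche 1.1; CHO(120°)/tBu(180°) gauche 1.2; Br(240°)/tBu(180°) gauche 1.5; Br(240°)/NH2(300°) gauche 0.7 → 4.5 kcal/mol.
A has the highest total (4.6 kcal/mol).

A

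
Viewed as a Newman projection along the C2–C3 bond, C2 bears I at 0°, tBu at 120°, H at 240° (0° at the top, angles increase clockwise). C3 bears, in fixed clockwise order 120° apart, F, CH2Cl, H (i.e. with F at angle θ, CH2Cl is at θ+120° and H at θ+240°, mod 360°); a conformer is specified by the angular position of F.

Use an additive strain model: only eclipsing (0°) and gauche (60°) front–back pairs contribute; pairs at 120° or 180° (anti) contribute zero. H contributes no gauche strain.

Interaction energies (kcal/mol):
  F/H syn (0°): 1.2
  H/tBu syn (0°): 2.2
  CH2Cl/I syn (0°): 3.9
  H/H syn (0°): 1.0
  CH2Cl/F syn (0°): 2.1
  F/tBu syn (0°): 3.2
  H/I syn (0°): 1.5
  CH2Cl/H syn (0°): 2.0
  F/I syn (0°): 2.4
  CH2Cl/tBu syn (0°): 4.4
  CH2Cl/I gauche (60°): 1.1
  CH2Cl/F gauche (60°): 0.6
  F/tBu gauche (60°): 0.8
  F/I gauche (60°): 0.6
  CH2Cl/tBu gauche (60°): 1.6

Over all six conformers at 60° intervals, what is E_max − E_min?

F at 0° is eclipsed. I at 0° is eclipsed with F at 0° (2.4); tBu at 120° is eclipsed with CH2Cl at 120° (4.4); H at 240° is eclipsed with H at 240° (1.0). Total 7.8 kcal/mol.
F at 60° is staggered. I at 0° is gauche with F at 60° (0.6); tBu at 120° is gauche with F at 60° (0.8); tBu at 120° is gauche with CH2Cl at 180° (1.6). Total 3.0 kcal/mol.
F at 120° is eclipsed. I at 0° is eclipsed with H at 0° (1.5); tBu at 120° is eclipsed with F at 120° (3.2); H at 240° is eclipsed with CH2Cl at 240° (2.0). Total 6.7 kcal/mol.
F at 180° is staggered. I at 0° is gauche with CH2Cl at 300° (1.1); tBu at 120° is gauche with F at 180° (0.8). Total 1.9 kcal/mol.
F at 240° is eclipsed. I at 0° is eclipsed with CH2Cl at 0° (3.9); tBu at 120° is eclipsed with H at 120° (2.2); H at 240° is eclipsed with F at 240° (1.2). Total 7.3 kcal/mol.
F at 300° is staggered. I at 0° is gauche with F at 300° (0.6); I at 0° is gauche with CH2Cl at 60° (1.1); tBu at 120° is gauche with CH2Cl at 60° (1.6). Total 3.3 kcal/mol.
Max at 0° (7.8 kcal/mol), min at 180° (1.9 kcal/mol); barrier = 5.9 kcal/mol.

5.9 kcal/mol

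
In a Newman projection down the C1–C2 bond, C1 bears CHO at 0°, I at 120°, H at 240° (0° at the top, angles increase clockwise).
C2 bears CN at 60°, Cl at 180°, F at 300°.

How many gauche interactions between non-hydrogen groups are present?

4

Non-H gauche pairs: CHO(0°)/CN(60°); CHO(0°)/F(300°); I(120°)/CN(60°); I(120°)/Cl(180°) — 4 interactions.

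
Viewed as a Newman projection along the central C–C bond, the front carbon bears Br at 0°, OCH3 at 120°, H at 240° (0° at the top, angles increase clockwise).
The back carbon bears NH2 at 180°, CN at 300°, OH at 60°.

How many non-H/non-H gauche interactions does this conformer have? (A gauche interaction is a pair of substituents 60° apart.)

4

Non-H gauche pairs: Br(0°)/CN(300°); Br(0°)/OH(60°); OCH3(120°)/NH2(180°); OCH3(120°)/OH(60°) — 4 interactions.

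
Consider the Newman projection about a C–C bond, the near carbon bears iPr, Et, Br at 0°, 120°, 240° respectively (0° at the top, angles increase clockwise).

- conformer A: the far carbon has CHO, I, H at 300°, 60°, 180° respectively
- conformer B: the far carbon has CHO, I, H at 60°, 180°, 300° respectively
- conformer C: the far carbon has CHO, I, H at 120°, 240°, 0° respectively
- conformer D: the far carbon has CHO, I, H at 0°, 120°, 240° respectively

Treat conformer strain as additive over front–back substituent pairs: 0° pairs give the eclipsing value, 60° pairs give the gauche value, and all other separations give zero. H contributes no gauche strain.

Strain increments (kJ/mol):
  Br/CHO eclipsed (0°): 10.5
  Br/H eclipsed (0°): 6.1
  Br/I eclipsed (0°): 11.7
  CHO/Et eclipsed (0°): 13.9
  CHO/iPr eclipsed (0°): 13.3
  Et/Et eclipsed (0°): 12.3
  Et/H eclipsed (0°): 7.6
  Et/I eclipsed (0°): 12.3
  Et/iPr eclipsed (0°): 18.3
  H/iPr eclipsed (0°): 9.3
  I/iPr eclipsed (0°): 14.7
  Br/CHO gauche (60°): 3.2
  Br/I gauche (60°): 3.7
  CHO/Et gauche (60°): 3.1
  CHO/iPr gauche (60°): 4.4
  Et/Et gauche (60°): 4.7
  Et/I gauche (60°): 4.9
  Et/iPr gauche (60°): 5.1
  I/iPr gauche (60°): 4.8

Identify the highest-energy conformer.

A (staggered): iPr(0°)/CHO(300°) gauche 4.4; iPr(0°)/I(60°) gauche 4.8; Et(120°)/I(60°) gauche 4.9; Br(240°)/CHO(300°) gauche 3.2 → 17.3 kJ/mol.
B (staggered): iPr(0°)/CHO(60°) gauche 4.4; Et(120°)/CHO(60°) gauche 3.1; Et(120°)/I(180°) gauche 4.9; Br(240°)/I(180°) gauche 3.7 → 16.1 kJ/mol.
C (eclipsed): iPr(0°)/H(0°) eclipsed 9.3; Et(120°)/CHO(120°) eclipsed 13.9; Br(240°)/I(240°) eclipsed 11.7 → 34.9 kJ/mol.
D (eclipsed): iPr(0°)/CHO(0°) eclipsed 13.3; Et(120°)/I(120°) eclipsed 12.3; Br(240°)/H(240°) eclipsed 6.1 → 31.7 kJ/mol.
C has the highest total (34.9 kJ/mol).

C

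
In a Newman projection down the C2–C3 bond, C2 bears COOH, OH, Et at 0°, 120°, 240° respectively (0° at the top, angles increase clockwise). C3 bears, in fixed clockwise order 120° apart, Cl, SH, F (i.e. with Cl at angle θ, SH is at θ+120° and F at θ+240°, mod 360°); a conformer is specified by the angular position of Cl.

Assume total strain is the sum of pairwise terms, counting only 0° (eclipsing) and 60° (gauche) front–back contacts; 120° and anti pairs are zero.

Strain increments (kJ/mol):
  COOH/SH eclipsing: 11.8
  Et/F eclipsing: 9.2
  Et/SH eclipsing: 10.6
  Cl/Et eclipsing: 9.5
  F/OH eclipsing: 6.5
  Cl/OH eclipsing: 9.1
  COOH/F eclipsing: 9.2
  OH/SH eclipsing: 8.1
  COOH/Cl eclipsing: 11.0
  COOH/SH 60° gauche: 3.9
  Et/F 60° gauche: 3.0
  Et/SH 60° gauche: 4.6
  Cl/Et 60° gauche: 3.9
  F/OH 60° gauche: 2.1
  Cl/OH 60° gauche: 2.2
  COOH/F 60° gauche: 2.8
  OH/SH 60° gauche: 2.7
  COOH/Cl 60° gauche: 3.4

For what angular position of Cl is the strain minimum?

60°

Cl at 0° is eclipsed. COOH at 0° is eclipsed with Cl at 0° (11.0); OH at 120° is eclipsed with SH at 120° (8.1); Et at 240° is eclipsed with F at 240° (9.2). Total 28.3 kJ/mol.
Cl at 60° is staggered. COOH at 0° is gauche with Cl at 60° (3.4); COOH at 0° is gauche with F at 300° (2.8); OH at 120° is gauche with Cl at 60° (2.2); OH at 120° is gauche with SH at 180° (2.7); Et at 240° is gauche with SH at 180° (4.6); Et at 240° is gauche with F at 300° (3.0). Total 18.7 kJ/mol.
Cl at 120° is eclipsed. COOH at 0° is eclipsed with F at 0° (9.2); OH at 120° is eclipsed with Cl at 120° (9.1); Et at 240° is eclipsed with SH at 240° (10.6). Total 28.9 kJ/mol.
Cl at 180° is staggered. COOH at 0° is gauche with SH at 300° (3.9); COOH at 0° is gauche with F at 60° (2.8); OH at 120° is gauche with Cl at 180° (2.2); OH at 120° is gauche with F at 60° (2.1); Et at 240° is gauche with Cl at 180° (3.9); Et at 240° is gauche with SH at 300° (4.6). Total 19.5 kJ/mol.
Cl at 240° is eclipsed. COOH at 0° is eclipsed with SH at 0° (11.8); OH at 120° is eclipsed with F at 120° (6.5); Et at 240° is eclipsed with Cl at 240° (9.5). Total 27.8 kJ/mol.
Cl at 300° is staggered. COOH at 0° is gauche with Cl at 300° (3.4); COOH at 0° is gauche with SH at 60° (3.9); OH at 120° is gauche with SH at 60° (2.7); OH at 120° is gauche with F at 180° (2.1); Et at 240° is gauche with Cl at 300° (3.9); Et at 240° is gauche with F at 180° (3.0). Total 19.0 kJ/mol.
The minimum (18.7 kJ/mol) occurs with Cl at 60°.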